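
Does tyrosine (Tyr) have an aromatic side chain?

F, W, and Y each carry an aromatic ring on the side chain.
Tyrosine is in this group.

Yes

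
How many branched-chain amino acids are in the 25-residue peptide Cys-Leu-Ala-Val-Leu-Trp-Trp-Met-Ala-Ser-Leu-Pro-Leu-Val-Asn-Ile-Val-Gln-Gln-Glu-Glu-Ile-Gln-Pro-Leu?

The BCAAs are Val, Leu, and Ile — aliphatic side chains with a branch point.
Matching residues: Leu2, Val4, Leu5, Leu11, Leu13, Val14, Ile16, Val17, Ile22, Leu25.

10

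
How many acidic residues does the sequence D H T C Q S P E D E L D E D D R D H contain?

Only D (aspartate) and E (glutamate) carry a side-chain carboxylic acid.
Matching residues: D1, E8, D9, E10, D12, E13, D14, D15, D17.

9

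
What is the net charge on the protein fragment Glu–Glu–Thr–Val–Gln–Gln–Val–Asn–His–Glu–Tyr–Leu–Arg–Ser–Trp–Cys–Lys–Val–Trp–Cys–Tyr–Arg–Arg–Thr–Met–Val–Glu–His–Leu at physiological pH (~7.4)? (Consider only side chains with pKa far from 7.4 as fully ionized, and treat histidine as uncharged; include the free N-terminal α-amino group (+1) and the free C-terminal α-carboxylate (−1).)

0

The side chains ionized at physiological pH are Lys/Arg (+1) and Asp/Glu (−1); with His treated as neutral, nothing else contributes.
Positive (K, R): Arg13, Lys17, Arg22, Arg23 → +4.
Negative (D, E): Glu1, Glu2, Glu10, Glu27 → −4.
The N-terminus (+1) and C-terminus (−1) cancel.
Net charge = (+4) + (−4) = 0.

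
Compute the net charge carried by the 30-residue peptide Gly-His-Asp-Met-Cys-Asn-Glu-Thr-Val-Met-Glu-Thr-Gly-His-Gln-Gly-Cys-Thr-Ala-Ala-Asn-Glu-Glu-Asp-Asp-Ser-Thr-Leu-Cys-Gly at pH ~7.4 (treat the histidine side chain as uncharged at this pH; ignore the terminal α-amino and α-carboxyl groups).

The side chains ionized at physiological pH are Lys/Arg (+1) and Asp/Glu (−1); with His treated as neutral, nothing else contributes.
Positive (K, R): none → +0.
Negative (D, E): Asp3, Glu7, Glu11, Glu22, Glu23, Asp24, Asp25 → −7.
Net charge = (+0) + (−7) = −7.

-7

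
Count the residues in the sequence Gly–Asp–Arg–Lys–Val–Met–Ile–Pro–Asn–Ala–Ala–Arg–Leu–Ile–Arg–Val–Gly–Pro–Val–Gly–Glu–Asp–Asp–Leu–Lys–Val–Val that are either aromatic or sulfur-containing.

1

Aromatic: F, W, Y. Sulfur-containing: C, M.
Aromatic residues here: none (0).
Sulfur-containing residues here: Met6 (1).
The two groups share no amino acid, so total = 0 + 1 = 1.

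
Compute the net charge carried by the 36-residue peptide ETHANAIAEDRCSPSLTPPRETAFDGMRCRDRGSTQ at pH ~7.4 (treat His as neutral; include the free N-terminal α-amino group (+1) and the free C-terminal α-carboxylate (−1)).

The side chains ionized at physiological pH are Lys/Arg (+1) and Asp/Glu (−1); with His treated as neutral, nothing else contributes.
Positive (K, R): R11, R20, R28, R30, R32 → +5.
Negative (D, E): E1, E9, D10, E21, D25, D31 → −6.
The N-terminus (+1) and C-terminus (−1) cancel.
Net charge = (+5) + (−6) = −1.

-1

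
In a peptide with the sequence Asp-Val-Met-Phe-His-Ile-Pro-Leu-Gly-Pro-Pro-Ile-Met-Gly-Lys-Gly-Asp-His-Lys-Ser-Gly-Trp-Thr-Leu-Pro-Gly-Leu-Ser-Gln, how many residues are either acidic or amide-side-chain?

3

Acidic: D, E. Amide-side-chain: N, Q.
Acidic residues here: Asp1, Asp17 (2).
Amide-side-chain residues here: Gln29 (1).
The two groups share no amino acid, so total = 2 + 1 = 3.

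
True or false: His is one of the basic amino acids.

K, R, and H are the three residues with basic side chains (ε-amine, guanidinium, and imidazole respectively).
Histidine is in this group.

True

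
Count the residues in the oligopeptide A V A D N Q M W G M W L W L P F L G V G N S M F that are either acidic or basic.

Acidic: D, E. Basic: H, K, R.
Acidic residues here: D4 (1).
Basic residues here: none (0).
The two groups share no amino acid, so total = 1 + 0 = 1.

1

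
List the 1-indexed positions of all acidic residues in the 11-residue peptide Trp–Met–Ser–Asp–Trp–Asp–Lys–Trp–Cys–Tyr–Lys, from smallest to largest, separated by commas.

4, 6

Only D (aspartate) and E (glutamate) carry a side-chain carboxylic acid.
Matching residues: Asp4, Asp6.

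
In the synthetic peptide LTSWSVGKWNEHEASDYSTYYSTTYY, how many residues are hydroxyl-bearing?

14

S, T, and Y are the three residues with a side-chain hydroxyl.
Matching residues: T2, S3, S5, S15, Y17, S18, T19, Y20, Y21, S22, T23, T24, Y25, Y26.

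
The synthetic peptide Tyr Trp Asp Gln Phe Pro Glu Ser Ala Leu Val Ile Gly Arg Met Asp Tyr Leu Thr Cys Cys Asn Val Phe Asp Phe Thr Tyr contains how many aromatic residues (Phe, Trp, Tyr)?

Matching residues: Tyr1, Trp2, Phe5, Tyr17, Phe24, Phe26, Tyr28.

7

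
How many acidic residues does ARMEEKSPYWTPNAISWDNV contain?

3

Only D (aspartate) and E (glutamate) carry a side-chain carboxylic acid.
Matching residues: E4, E5, D18.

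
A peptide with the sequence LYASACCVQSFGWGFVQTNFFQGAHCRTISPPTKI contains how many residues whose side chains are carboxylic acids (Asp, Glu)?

None of the 35 residues belong to this group.

0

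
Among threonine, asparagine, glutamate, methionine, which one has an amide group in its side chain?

Asparagine (N) and glutamine (Q) have uncharged amide side chains.
Of the listed options, only asparagine belongs to this group.

asparagine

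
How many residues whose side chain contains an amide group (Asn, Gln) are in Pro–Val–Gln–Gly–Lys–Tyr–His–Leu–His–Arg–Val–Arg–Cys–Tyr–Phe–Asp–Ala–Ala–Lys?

1

Matching residues: Gln3.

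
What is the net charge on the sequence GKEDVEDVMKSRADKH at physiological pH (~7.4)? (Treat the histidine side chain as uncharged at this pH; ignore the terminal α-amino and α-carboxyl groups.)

-1

Near pH 7.4, K and R contribute +1 each, D and E contribute −1 each, and every other side chain (His included, as stated) is uncharged.
Positive (K, R): K2, K10, R12, K15 → +4.
Negative (D, E): E3, D4, E6, D7, D14 → −5.
Net charge = (+4) + (−5) = −1.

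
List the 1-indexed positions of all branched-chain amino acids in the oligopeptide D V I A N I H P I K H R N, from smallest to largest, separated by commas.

V, L, and I make up the branched-chain aliphatic group.
Matching residues: V2, I3, I6, I9.

2, 3, 6, 9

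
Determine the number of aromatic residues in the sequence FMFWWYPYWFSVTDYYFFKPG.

F, W, and Y each carry an aromatic ring on the side chain.
Matching residues: F1, F3, W4, W5, Y6, Y8, W9, F10, Y15, Y16, F17, F18.

12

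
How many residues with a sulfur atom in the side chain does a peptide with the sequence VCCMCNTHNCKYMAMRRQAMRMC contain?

10

The sulfur-bearing residues are cysteine (–SH) and methionine (–S–CH₃).
Matching residues: C2, C3, M4, C5, C10, M13, M15, M20, M22, C23.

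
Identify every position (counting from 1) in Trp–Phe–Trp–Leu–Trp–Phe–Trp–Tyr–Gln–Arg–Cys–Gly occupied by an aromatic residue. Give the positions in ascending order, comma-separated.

1, 2, 3, 5, 6, 7, 8

The aromatic amino acids are Phe (F, benzyl), Trp (W, indole), and Tyr (Y, phenol).
Matching residues: Trp1, Phe2, Trp3, Trp5, Phe6, Trp7, Tyr8.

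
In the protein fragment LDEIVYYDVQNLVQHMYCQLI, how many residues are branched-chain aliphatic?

The BCAAs are Val, Leu, and Ile — aliphatic side chains with a branch point.
Matching residues: L1, I4, V5, V9, L12, V13, L20, I21.

8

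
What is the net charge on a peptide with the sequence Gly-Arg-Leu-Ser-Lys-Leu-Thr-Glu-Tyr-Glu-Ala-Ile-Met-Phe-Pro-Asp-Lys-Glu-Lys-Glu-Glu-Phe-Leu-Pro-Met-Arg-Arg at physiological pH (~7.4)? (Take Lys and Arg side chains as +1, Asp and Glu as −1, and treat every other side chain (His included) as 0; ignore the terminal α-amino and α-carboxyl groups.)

0

Positive (K, R): Arg2, Lys5, Lys17, Lys19, Arg26, Arg27 → +6.
Negative (D, E): Glu8, Glu10, Asp16, Glu18, Glu20, Glu21 → −6.
Net charge = (+6) + (−6) = 0.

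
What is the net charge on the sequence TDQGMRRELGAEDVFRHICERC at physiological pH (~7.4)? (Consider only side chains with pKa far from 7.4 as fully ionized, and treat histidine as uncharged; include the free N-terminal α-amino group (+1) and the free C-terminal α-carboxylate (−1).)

The side chains ionized at physiological pH are Lys/Arg (+1) and Asp/Glu (−1); with His treated as neutral, nothing else contributes.
Positive (K, R): R6, R7, R16, R21 → +4.
Negative (D, E): D2, E8, E12, D13, E20 → −5.
The N-terminus (+1) and C-terminus (−1) cancel.
Net charge = (+4) + (−5) = −1.

-1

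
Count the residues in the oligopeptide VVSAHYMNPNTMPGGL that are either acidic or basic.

1

Acidic: D, E. Basic: H, K, R.
Acidic residues here: none (0).
Basic residues here: H5 (1).
The two groups share no amino acid, so total = 0 + 1 = 1.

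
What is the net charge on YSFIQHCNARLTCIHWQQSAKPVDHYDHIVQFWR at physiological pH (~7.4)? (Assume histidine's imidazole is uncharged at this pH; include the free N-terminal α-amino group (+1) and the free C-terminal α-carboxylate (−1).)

At pH ~7.4 the Lys and Arg side chains are protonated (+1), the Asp and Glu side chains are deprotonated (−1), and with His taken as neutral all other side chains carry no charge.
Positive (K, R): R10, K21, R34 → +3.
Negative (D, E): D24, D27 → −2.
The N-terminus (+1) and C-terminus (−1) cancel.
Net charge = (+3) + (−2) = +1.

+1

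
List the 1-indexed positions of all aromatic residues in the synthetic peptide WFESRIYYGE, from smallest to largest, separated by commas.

1, 2, 7, 8

Phenylalanine (F), tryptophan (W), and tyrosine (Y) have aromatic ring side chains.
Matching residues: W1, F2, Y7, Y8.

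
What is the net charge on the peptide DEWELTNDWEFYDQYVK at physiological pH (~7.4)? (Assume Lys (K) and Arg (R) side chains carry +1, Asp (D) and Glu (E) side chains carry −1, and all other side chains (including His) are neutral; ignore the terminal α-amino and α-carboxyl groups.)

Positive (K, R): K17 → +1.
Negative (D, E): D1, E2, E4, D8, E10, D13 → −6.
Net charge = (+1) + (−6) = −5.

-5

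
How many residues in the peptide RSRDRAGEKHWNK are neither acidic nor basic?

Acidic: D, E. Basic: K, R, H. All other residues are neither.
Matching residues: S2, A6, G7, W11, N12.

5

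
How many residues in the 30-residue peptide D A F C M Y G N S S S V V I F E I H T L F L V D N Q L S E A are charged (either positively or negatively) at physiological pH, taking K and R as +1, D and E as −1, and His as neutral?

Charged side chains at pH ~7.4: K, R (positive); D, E (negative).
Matching residues: D1, E16, D24, E29.

4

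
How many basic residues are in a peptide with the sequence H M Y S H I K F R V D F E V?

Lysine (K), arginine (R), and histidine (H) have basic, nitrogen-containing side chains.
Matching residues: H1, H5, K7, R9.

4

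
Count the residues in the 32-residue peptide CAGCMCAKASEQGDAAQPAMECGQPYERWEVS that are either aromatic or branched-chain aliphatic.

3

Aromatic: F, W, Y. Branched-chain aliphatic: I, L, V.
Aromatic residues here: Y26, W29 (2).
Branched-chain aliphatic residues here: V31 (1).
The two groups share no amino acid, so total = 2 + 1 = 3.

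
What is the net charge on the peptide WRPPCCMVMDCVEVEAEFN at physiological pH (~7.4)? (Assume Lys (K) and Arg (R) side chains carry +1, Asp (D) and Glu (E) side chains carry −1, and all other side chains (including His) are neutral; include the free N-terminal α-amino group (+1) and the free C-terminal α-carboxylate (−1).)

Positive (K, R): R2 → +1.
Negative (D, E): D10, E13, E15, E17 → −4.
The N-terminus (+1) and C-terminus (−1) cancel.
Net charge = (+1) + (−4) = −3.

-3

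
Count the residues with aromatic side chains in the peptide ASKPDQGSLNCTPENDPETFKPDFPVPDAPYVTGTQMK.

3

Phenylalanine (F), tryptophan (W), and tyrosine (Y) have aromatic ring side chains.
Matching residues: F20, F24, Y31.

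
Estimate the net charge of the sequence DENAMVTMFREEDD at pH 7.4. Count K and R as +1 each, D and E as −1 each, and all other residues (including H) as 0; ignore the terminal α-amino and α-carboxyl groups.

Positive (K, R): R10 → +1.
Negative (D, E): D1, E2, E11, E12, D13, D14 → −6.
Net charge = (+1) + (−6) = −5.

-5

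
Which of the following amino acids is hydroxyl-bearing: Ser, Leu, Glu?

Ser

Serine (S), threonine (T), and tyrosine (Y) each carry a hydroxyl group on the side chain.
Of the listed options, only Ser belongs to this group.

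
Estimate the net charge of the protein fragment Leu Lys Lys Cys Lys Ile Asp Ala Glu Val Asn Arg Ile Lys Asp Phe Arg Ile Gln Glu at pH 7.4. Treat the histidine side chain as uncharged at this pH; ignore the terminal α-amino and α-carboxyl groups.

Near pH 7.4, K and R contribute +1 each, D and E contribute −1 each, and every other side chain (His included, as stated) is uncharged.
Positive (K, R): Lys2, Lys3, Lys5, Arg12, Lys14, Arg17 → +6.
Negative (D, E): Asp7, Glu9, Asp15, Glu20 → −4.
Net charge = (+6) + (−4) = +2.

+2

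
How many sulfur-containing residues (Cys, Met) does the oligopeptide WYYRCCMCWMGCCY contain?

Matching residues: C5, C6, M7, C8, M10, C12, C13.

7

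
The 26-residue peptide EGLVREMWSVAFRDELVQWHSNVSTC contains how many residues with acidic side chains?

4

Only D (aspartate) and E (glutamate) carry a side-chain carboxylic acid.
Matching residues: E1, E6, D14, E15.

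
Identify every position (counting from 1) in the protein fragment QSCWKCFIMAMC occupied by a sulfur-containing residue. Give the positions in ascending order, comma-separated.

Matching residues: C3, C6, M9, M11, C12.

3, 6, 9, 11, 12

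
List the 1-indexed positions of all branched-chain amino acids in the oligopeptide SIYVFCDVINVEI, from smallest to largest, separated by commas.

2, 4, 8, 9, 11, 13

The BCAAs are Val, Leu, and Ile — aliphatic side chains with a branch point.
Matching residues: I2, V4, V8, I9, V11, I13.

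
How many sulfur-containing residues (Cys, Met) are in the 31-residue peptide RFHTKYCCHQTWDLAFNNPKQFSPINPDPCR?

3

Matching residues: C7, C8, C30.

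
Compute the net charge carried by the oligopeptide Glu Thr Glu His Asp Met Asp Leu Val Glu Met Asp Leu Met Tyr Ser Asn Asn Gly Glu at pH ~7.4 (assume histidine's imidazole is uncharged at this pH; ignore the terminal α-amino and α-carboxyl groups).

-7

At pH ~7.4 the Lys and Arg side chains are protonated (+1), the Asp and Glu side chains are deprotonated (−1), and with His taken as neutral all other side chains carry no charge.
Positive (K, R): none → +0.
Negative (D, E): Glu1, Glu3, Asp5, Asp7, Glu10, Asp12, Glu20 → −7.
Net charge = (+0) + (−7) = −7.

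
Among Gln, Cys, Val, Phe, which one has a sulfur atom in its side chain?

The sulfur-bearing residues are cysteine (–SH) and methionine (–S–CH₃).
Of the listed options, only Cys belongs to this group.

Cys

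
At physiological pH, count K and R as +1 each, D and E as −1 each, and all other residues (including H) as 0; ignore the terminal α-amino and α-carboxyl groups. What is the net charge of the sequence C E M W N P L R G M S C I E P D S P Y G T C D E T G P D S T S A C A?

Positive (K, R): R8 → +1.
Negative (D, E): E2, E14, D16, D23, E24, D28 → −6.
Net charge = (+1) + (−6) = −5.

-5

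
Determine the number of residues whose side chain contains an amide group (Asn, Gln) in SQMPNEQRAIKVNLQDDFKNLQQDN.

9

Matching residues: Q2, N5, Q7, N13, Q15, N20, Q22, Q23, N25.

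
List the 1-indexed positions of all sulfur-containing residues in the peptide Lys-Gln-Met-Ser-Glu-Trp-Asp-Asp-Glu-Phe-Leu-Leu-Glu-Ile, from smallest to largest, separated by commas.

The sulfur-bearing residues are cysteine (–SH) and methionine (–S–CH₃).
Matching residues: Met3.

3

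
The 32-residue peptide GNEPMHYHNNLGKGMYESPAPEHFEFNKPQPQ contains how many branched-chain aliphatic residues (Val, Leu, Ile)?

1

Matching residues: L11.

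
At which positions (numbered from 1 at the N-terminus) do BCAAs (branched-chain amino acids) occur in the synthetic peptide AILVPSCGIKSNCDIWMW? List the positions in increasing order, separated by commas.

2, 3, 4, 9, 15

V, L, and I make up the branched-chain aliphatic group.
Matching residues: I2, L3, V4, I9, I15.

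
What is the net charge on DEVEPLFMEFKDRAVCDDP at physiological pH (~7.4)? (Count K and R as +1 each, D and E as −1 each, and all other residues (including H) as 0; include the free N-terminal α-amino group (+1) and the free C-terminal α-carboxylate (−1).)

Positive (K, R): K11, R13 → +2.
Negative (D, E): D1, E2, E4, E9, D12, D17, D18 → −7.
The N-terminus (+1) and C-terminus (−1) cancel.
Net charge = (+2) + (−7) = −5.

-5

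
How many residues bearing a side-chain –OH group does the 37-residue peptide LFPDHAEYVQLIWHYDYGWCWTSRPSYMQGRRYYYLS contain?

11

S, T, and Y are the three residues with a side-chain hydroxyl.
Matching residues: Y8, Y15, Y17, T22, S23, S26, Y27, Y33, Y34, Y35, S37.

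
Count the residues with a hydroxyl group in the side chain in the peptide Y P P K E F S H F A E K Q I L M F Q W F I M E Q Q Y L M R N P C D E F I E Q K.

3

The –OH-bearing residues are Ser, Thr (aliphatic alcohols), and Tyr (phenol).
Matching residues: Y1, S7, Y26.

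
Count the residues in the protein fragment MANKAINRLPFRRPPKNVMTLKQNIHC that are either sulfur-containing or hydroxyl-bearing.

Sulfur-containing: C, M. Hydroxyl-bearing: S, T, Y.
Sulfur-containing residues here: M1, M19, C27 (3).
Hydroxyl-bearing residues here: T20 (1).
The two groups share no amino acid, so total = 3 + 1 = 4.

4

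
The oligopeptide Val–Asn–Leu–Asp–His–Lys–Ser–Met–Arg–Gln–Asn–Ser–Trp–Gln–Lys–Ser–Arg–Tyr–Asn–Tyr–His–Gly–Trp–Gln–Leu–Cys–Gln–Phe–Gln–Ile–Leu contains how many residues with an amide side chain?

The amide-side-chain residues are Asn (N) and Gln (Q).
Matching residues: Asn2, Gln10, Asn11, Gln14, Asn19, Gln24, Gln27, Gln29.

8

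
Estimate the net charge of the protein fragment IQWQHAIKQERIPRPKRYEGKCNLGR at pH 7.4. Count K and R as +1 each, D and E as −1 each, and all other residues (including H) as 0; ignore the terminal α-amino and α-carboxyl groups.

+5

Positive (K, R): K8, R11, R14, K16, R17, K21, R26 → +7.
Negative (D, E): E10, E19 → −2.
Net charge = (+7) + (−2) = +5.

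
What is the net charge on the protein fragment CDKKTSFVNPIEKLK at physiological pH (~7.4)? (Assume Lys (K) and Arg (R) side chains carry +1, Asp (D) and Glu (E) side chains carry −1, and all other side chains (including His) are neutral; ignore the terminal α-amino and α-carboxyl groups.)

Positive (K, R): K3, K4, K13, K15 → +4.
Negative (D, E): D2, E12 → −2.
Net charge = (+4) + (−2) = +2.

+2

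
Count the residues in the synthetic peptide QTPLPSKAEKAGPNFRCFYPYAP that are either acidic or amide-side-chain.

Acidic: D, E. Amide-side-chain: N, Q.
Acidic residues here: E9 (1).
Amide-side-chain residues here: Q1, N14 (2).
The two groups share no amino acid, so total = 1 + 2 = 3.

3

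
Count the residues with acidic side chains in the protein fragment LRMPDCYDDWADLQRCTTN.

4

Aspartate (D) and glutamate (E) have carboxylic-acid side chains and are the acidic amino acids.
Matching residues: D5, D8, D9, D12.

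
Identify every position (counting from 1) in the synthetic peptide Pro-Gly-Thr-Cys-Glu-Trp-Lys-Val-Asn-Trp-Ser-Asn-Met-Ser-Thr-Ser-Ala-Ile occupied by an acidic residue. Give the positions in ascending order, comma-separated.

5

The acidic residues are Asp (D) and Glu (E), whose side chains end in a carboxylate group.
Matching residues: Glu5.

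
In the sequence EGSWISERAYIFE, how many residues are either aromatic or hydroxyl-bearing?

Aromatic: F, W, Y. Hydroxyl-bearing: S, T, Y.
Aromatic residues here: W4, Y10, F12 (3).
Hydroxyl-bearing residues here: S3, S6, Y10 (3).
Y is in both groups, so the 1 Y residue must not be double-counted.
Total = 3 + 3 − 1 = 5.

5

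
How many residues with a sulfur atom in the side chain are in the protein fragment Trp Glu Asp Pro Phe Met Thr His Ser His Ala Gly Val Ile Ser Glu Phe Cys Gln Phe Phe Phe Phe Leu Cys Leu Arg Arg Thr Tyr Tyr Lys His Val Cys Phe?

Only Cys (C) and Met (M) have a sulfur atom in the side chain.
Matching residues: Met6, Cys18, Cys25, Cys35.

4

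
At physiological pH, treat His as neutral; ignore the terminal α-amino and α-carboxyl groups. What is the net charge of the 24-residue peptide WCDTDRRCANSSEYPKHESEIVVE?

The side chains ionized at physiological pH are Lys/Arg (+1) and Asp/Glu (−1); with His treated as neutral, nothing else contributes.
Positive (K, R): R6, R7, K16 → +3.
Negative (D, E): D3, D5, E13, E18, E20, E24 → −6.
Net charge = (+3) + (−6) = −3.

-3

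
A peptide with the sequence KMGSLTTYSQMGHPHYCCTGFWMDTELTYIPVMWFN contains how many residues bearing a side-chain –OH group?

10

The –OH-bearing residues are Ser, Thr (aliphatic alcohols), and Tyr (phenol).
Matching residues: S4, T6, T7, Y8, S9, Y16, T19, T25, T28, Y29.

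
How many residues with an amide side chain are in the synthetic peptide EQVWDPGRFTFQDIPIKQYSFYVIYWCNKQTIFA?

5

The amide-side-chain residues are Asn (N) and Gln (Q).
Matching residues: Q2, Q12, Q18, N28, Q30.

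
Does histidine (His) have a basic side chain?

Yes

The basic amino acids are Lys (K), Arg (R), and His (H).
Histidine is in this group.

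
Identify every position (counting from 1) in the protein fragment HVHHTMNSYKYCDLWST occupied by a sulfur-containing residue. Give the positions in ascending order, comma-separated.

Only Cys (C) and Met (M) have a sulfur atom in the side chain.
Matching residues: M6, C12.

6, 12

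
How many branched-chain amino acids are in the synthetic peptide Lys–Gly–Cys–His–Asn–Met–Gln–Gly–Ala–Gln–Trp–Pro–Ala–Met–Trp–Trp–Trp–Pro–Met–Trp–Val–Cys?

V, L, and I make up the branched-chain aliphatic group.
Matching residues: Val21.

1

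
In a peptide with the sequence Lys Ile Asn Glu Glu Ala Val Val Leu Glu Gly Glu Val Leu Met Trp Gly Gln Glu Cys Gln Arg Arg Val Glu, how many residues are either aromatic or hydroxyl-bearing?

Aromatic: F, W, Y. Hydroxyl-bearing: S, T, Y.
Aromatic residues here: Trp16 (1).
Hydroxyl-bearing residues here: none (0).
(Y belongs to both groups, but none appear in this sequence.) Total = 1 + 0 = 1.

1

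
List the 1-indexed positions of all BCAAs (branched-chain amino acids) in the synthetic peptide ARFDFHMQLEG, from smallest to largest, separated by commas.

Valine (V), leucine (L), and isoleucine (I) are the branched-chain amino acids.
Matching residues: L9.

9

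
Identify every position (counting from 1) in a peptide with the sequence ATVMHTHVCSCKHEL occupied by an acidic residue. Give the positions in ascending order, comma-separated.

The acidic residues are Asp (D) and Glu (E), whose side chains end in a carboxylate group.
Matching residues: E14.

14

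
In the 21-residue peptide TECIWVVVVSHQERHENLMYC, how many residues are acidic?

The acidic residues are Asp (D) and Glu (E), whose side chains end in a carboxylate group.
Matching residues: E2, E13, E16.

3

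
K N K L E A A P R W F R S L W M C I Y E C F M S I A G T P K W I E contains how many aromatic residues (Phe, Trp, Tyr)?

Matching residues: W10, F11, W15, Y19, F22, W31.

6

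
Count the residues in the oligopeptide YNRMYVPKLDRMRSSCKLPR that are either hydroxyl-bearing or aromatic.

4

Hydroxyl-bearing: S, T, Y. Aromatic: F, W, Y.
Hydroxyl-bearing residues here: Y1, Y5, S14, S15 (4).
Aromatic residues here: Y1, Y5 (2).
Y is in both groups, so the 2 Y residues must not be double-counted.
Total = 4 + 2 − 2 = 4.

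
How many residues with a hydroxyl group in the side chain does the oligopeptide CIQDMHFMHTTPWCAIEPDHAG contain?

2

Serine (S), threonine (T), and tyrosine (Y) each carry a hydroxyl group on the side chain.
Matching residues: T10, T11.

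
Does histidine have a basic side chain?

Yes

K, R, and H are the three residues with basic side chains (ε-amine, guanidinium, and imidazole respectively).
Histidine is in this group.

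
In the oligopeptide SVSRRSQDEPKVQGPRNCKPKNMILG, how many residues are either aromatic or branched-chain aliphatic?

4

Aromatic: F, W, Y. Branched-chain aliphatic: I, L, V.
Aromatic residues here: none (0).
Branched-chain aliphatic residues here: V2, V12, I24, L25 (4).
The two groups share no amino acid, so total = 0 + 4 = 4.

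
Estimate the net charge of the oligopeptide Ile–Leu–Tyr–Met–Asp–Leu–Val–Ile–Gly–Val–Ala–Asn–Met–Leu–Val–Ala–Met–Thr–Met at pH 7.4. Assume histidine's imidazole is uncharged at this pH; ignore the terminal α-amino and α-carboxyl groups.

-1

Near pH 7.4, K and R contribute +1 each, D and E contribute −1 each, and every other side chain (His included, as stated) is uncharged.
Positive (K, R): none → +0.
Negative (D, E): Asp5 → −1.
Net charge = (+0) + (−1) = −1.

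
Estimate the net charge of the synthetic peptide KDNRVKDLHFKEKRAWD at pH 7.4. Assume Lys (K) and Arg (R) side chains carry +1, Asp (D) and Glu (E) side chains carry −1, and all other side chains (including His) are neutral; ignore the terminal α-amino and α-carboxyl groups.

+2

Positive (K, R): K1, R4, K6, K11, K13, R14 → +6.
Negative (D, E): D2, D7, E12, D17 → −4.
Net charge = (+6) + (−4) = +2.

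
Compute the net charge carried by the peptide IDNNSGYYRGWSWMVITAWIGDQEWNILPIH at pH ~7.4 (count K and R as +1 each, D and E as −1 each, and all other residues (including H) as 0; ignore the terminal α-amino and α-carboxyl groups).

Positive (K, R): R9 → +1.
Negative (D, E): D2, D22, E24 → −3.
Net charge = (+1) + (−3) = −2.

-2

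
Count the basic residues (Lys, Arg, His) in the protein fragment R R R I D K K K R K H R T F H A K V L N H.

Matching residues: R1, R2, R3, K6, K7, K8, R9, K10, H11, R12, H15, K17, H21.

13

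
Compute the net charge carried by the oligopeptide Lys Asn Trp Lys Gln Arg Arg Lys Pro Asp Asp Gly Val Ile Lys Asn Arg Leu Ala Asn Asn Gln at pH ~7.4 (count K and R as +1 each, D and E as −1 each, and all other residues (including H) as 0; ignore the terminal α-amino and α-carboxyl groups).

Positive (K, R): Lys1, Lys4, Arg6, Arg7, Lys8, Lys15, Arg17 → +7.
Negative (D, E): Asp10, Asp11 → −2.
Net charge = (+7) + (−2) = +5.

+5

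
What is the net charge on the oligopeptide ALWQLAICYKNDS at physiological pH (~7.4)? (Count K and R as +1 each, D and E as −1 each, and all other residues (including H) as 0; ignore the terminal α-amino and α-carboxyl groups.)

0

Positive (K, R): K10 → +1.
Negative (D, E): D12 → −1.
Net charge = (+1) + (−1) = 0.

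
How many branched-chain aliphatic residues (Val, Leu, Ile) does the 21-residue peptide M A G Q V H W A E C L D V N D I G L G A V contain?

Matching residues: V5, L11, V13, I16, L18, V21.

6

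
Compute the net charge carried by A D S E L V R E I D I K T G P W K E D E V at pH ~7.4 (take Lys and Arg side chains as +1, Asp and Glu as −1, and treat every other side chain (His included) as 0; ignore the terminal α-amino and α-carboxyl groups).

-4

Positive (K, R): R7, K12, K17 → +3.
Negative (D, E): D2, E4, E8, D10, E18, D19, E20 → −7.
Net charge = (+3) + (−7) = −4.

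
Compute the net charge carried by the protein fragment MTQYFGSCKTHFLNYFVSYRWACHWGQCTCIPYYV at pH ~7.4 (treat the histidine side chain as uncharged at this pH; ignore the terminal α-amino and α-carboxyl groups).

The side chains ionized at physiological pH are Lys/Arg (+1) and Asp/Glu (−1); with His treated as neutral, nothing else contributes.
Positive (K, R): K9, R20 → +2.
Negative (D, E): none → −0.
Net charge = (+2) + (−0) = +2.

+2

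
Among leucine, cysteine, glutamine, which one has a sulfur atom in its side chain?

cysteine

Cysteine (C, thiol) and methionine (M, thioether) are the two sulfur-containing amino acids.
Of the listed options, only cysteine belongs to this group.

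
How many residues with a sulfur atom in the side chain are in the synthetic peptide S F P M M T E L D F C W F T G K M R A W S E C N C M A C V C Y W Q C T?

10

The sulfur-bearing residues are cysteine (–SH) and methionine (–S–CH₃).
Matching residues: M4, M5, C11, M17, C23, C25, M26, C28, C30, C34.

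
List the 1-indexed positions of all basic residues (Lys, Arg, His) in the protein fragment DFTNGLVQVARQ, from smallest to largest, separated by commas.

11

Matching residues: R11.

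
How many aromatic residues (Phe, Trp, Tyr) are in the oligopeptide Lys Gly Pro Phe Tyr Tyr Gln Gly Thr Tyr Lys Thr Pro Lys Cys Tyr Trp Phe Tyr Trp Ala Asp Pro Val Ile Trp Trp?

Matching residues: Phe4, Tyr5, Tyr6, Tyr10, Tyr16, Trp17, Phe18, Tyr19, Trp20, Trp26, Trp27.

11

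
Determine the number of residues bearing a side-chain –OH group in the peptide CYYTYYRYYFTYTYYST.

14

Serine (S), threonine (T), and tyrosine (Y) each carry a hydroxyl group on the side chain.
Matching residues: Y2, Y3, T4, Y5, Y6, Y8, Y9, T11, Y12, T13, Y14, Y15, S16, T17.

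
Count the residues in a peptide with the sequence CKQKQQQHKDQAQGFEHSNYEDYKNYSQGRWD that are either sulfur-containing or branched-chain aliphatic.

Sulfur-containing: C, M. Branched-chain aliphatic: I, L, V.
Sulfur-containing residues here: C1 (1).
Branched-chain aliphatic residues here: none (0).
The two groups share no amino acid, so total = 1 + 0 = 1.

1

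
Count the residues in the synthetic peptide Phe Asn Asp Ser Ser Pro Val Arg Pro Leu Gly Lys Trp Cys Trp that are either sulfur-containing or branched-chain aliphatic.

Sulfur-containing: C, M. Branched-chain aliphatic: I, L, V.
Sulfur-containing residues here: Cys14 (1).
Branched-chain aliphatic residues here: Val7, Leu10 (2).
The two groups share no amino acid, so total = 1 + 2 = 3.

3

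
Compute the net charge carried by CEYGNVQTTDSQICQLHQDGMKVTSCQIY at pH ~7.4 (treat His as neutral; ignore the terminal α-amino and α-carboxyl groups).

-2

Near pH 7.4, K and R contribute +1 each, D and E contribute −1 each, and every other side chain (His included, as stated) is uncharged.
Positive (K, R): K22 → +1.
Negative (D, E): E2, D10, D19 → −3.
Net charge = (+1) + (−3) = −2.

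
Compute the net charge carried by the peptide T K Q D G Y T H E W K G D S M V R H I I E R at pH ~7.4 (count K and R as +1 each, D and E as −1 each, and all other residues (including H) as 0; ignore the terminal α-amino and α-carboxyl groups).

Positive (K, R): K2, K11, R17, R22 → +4.
Negative (D, E): D4, E9, D13, E21 → −4.
Net charge = (+4) + (−4) = 0.

0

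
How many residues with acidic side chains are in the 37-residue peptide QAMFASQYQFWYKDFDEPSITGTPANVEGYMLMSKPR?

4

Aspartate (D) and glutamate (E) have carboxylic-acid side chains and are the acidic amino acids.
Matching residues: D14, D16, E17, E28.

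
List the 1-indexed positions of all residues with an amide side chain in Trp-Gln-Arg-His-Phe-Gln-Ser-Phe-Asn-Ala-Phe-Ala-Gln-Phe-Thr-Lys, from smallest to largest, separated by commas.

Asparagine (N) and glutamine (Q) have uncharged amide side chains.
Matching residues: Gln2, Gln6, Asn9, Gln13.

2, 6, 9, 13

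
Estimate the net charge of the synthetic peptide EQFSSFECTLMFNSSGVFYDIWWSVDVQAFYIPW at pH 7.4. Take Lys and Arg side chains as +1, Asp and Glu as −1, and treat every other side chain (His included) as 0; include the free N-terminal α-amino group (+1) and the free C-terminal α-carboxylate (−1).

-4

Positive (K, R): none → +0.
Negative (D, E): E1, E7, D20, D26 → −4.
The N-terminus (+1) and C-terminus (−1) cancel.
Net charge = (+0) + (−4) = −4.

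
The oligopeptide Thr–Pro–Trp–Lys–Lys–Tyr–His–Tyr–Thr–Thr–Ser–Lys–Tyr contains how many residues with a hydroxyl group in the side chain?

The –OH-bearing residues are Ser, Thr (aliphatic alcohols), and Tyr (phenol).
Matching residues: Thr1, Tyr6, Tyr8, Thr9, Thr10, Ser11, Tyr13.

7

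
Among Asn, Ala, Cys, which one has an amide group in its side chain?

Only N (asparagine) and Q (glutamine) carry a side-chain carboxamide.
Of the listed options, only Asn belongs to this group.

Asn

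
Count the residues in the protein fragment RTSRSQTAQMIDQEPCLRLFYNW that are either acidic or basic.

5

Acidic: D, E. Basic: H, K, R.
Acidic residues here: D12, E14 (2).
Basic residues here: R1, R4, R18 (3).
The two groups share no amino acid, so total = 2 + 3 = 5.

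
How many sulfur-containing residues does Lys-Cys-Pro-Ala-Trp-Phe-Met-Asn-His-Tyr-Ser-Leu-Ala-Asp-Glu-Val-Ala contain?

2

Cysteine (C, thiol) and methionine (M, thioether) are the two sulfur-containing amino acids.
Matching residues: Cys2, Met7.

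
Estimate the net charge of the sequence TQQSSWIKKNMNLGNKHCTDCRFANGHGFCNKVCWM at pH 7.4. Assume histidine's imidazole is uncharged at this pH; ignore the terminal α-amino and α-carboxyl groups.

+4

Near pH 7.4, K and R contribute +1 each, D and E contribute −1 each, and every other side chain (His included, as stated) is uncharged.
Positive (K, R): K8, K9, K16, R22, K32 → +5.
Negative (D, E): D20 → −1.
Net charge = (+5) + (−1) = +4.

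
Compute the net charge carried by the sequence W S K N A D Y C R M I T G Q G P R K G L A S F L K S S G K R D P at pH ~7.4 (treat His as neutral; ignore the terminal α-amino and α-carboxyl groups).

+5

The side chains ionized at physiological pH are Lys/Arg (+1) and Asp/Glu (−1); with His treated as neutral, nothing else contributes.
Positive (K, R): K3, R9, R17, K18, K25, K29, R30 → +7.
Negative (D, E): D6, D31 → −2.
Net charge = (+7) + (−2) = +5.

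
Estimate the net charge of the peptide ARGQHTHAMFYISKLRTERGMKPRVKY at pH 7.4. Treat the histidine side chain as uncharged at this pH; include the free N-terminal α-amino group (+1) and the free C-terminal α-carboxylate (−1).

+6

The side chains ionized at physiological pH are Lys/Arg (+1) and Asp/Glu (−1); with His treated as neutral, nothing else contributes.
Positive (K, R): R2, K14, R16, R19, K22, R24, K26 → +7.
Negative (D, E): E18 → −1.
The N-terminus (+1) and C-terminus (−1) cancel.
Net charge = (+7) + (−1) = +6.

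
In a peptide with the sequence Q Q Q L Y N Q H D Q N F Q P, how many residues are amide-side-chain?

8

Asparagine (N) and glutamine (Q) have uncharged amide side chains.
Matching residues: Q1, Q2, Q3, N6, Q7, Q10, N11, Q13.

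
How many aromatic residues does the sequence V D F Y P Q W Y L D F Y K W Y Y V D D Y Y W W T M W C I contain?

14

Phenylalanine (F), tryptophan (W), and tyrosine (Y) have aromatic ring side chains.
Matching residues: F3, Y4, W7, Y8, F11, Y12, W14, Y15, Y16, Y20, Y21, W22, W23, W26.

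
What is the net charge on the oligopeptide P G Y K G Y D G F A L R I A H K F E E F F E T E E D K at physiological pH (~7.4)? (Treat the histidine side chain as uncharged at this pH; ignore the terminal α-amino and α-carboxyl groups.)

The side chains ionized at physiological pH are Lys/Arg (+1) and Asp/Glu (−1); with His treated as neutral, nothing else contributes.
Positive (K, R): K4, R12, K16, K27 → +4.
Negative (D, E): D7, E18, E19, E22, E24, E25, D26 → −7.
Net charge = (+4) + (−7) = −3.

-3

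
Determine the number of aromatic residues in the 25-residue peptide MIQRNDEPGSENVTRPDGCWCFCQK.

2

F, W, and Y each carry an aromatic ring on the side chain.
Matching residues: W20, F22.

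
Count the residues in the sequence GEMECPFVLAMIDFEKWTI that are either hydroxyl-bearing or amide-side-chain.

1

Hydroxyl-bearing: S, T, Y. Amide-side-chain: N, Q.
Hydroxyl-bearing residues here: T18 (1).
Amide-side-chain residues here: none (0).
The two groups share no amino acid, so total = 1 + 0 = 1.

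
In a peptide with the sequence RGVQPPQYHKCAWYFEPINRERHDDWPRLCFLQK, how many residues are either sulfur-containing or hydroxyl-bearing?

4

Sulfur-containing: C, M. Hydroxyl-bearing: S, T, Y.
Sulfur-containing residues here: C11, C30 (2).
Hydroxyl-bearing residues here: Y8, Y14 (2).
The two groups share no amino acid, so total = 2 + 2 = 4.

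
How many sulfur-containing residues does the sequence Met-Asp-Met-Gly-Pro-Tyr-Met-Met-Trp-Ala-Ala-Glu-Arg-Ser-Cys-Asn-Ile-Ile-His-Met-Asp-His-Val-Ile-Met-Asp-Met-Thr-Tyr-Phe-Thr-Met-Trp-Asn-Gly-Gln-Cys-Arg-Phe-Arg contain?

10

Cysteine (C, thiol) and methionine (M, thioether) are the two sulfur-containing amino acids.
Matching residues: Met1, Met3, Met7, Met8, Cys15, Met20, Met25, Met27, Met32, Cys37.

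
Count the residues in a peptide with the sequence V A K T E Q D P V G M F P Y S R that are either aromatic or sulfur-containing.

3

Aromatic: F, W, Y. Sulfur-containing: C, M.
Aromatic residues here: F12, Y14 (2).
Sulfur-containing residues here: M11 (1).
The two groups share no amino acid, so total = 2 + 1 = 3.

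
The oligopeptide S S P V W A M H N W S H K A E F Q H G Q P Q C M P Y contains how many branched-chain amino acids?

1

The BCAAs are Val, Leu, and Ile — aliphatic side chains with a branch point.
Matching residues: V4.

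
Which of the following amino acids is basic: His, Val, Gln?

His

The basic amino acids are Lys (K), Arg (R), and His (H).
Of the listed options, only His belongs to this group.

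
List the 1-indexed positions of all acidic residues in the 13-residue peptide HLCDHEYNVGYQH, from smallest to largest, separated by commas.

4, 6

Only D (aspartate) and E (glutamate) carry a side-chain carboxylic acid.
Matching residues: D4, E6.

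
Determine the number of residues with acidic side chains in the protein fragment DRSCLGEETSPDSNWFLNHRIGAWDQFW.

The acidic residues are Asp (D) and Glu (E), whose side chains end in a carboxylate group.
Matching residues: D1, E7, E8, D12, D25.

5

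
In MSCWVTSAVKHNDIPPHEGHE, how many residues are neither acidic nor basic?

14

Acidic: D, E. Basic: K, R, H. All other residues are neither.
Matching residues: M1, S2, C3, W4, V5, T6, S7, A8, V9, N12, I14, P15, P16, G19.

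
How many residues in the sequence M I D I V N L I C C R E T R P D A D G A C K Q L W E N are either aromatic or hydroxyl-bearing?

Aromatic: F, W, Y. Hydroxyl-bearing: S, T, Y.
Aromatic residues here: W25 (1).
Hydroxyl-bearing residues here: T13 (1).
(Y belongs to both groups, but none appear in this sequence.) Total = 1 + 1 = 2.

2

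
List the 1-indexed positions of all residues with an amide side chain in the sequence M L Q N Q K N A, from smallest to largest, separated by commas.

The amide-side-chain residues are Asn (N) and Gln (Q).
Matching residues: Q3, N4, Q5, N7.

3, 4, 5, 7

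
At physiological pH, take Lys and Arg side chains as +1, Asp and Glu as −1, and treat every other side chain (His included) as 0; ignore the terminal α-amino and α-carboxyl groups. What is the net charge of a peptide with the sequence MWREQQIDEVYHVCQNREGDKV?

-2

Positive (K, R): R3, R17, K21 → +3.
Negative (D, E): E4, D8, E9, E18, D20 → −5.
Net charge = (+3) + (−5) = −2.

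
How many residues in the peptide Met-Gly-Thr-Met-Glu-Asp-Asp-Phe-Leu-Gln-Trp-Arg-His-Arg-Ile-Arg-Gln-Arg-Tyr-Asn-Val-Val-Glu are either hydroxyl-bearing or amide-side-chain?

Hydroxyl-bearing: S, T, Y. Amide-side-chain: N, Q.
Hydroxyl-bearing residues here: Thr3, Tyr19 (2).
Amide-side-chain residues here: Gln10, Gln17, Asn20 (3).
The two groups share no amino acid, so total = 2 + 3 = 5.

5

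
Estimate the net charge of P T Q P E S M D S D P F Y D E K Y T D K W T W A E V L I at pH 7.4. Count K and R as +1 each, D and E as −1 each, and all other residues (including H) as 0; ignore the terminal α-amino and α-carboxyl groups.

-5

Positive (K, R): K16, K20 → +2.
Negative (D, E): E5, D8, D10, D14, E15, D19, E25 → −7.
Net charge = (+2) + (−7) = −5.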